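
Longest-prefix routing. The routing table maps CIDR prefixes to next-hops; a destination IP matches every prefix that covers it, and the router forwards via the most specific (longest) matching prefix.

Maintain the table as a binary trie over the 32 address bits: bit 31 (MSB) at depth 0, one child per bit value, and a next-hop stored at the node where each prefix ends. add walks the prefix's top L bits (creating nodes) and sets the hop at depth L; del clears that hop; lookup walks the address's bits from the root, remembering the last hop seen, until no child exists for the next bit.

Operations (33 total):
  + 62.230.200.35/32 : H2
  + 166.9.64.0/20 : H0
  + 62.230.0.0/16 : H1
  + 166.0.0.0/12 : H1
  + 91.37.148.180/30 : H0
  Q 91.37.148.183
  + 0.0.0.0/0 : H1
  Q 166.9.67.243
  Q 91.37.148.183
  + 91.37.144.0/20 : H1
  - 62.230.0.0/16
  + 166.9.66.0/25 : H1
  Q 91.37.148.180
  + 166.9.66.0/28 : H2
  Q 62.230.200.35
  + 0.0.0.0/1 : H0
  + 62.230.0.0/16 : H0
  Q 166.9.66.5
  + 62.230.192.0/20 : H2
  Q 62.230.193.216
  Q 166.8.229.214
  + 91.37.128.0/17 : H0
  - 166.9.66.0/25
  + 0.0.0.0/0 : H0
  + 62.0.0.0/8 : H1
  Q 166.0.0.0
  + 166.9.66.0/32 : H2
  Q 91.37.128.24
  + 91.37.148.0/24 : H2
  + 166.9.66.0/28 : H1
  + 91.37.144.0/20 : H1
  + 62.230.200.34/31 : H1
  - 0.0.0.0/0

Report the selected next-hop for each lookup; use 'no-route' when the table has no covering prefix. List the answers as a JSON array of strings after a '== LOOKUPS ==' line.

Apply in order:
  + 62.230.200.35/32 (H2) depth=32
  + 166.9.64.0/20 (H0) depth=20
  + 62.230.0.0/16 (H1) depth=16
  + 166.0.0.0/12 (H1) depth=12
  + 91.37.148.180/30 (H0) depth=30
  Q 91.37.148.183: descend 010110110010010110010100101101 ; hops seen [H0] ; pick H0
  + 0.0.0.0/0 (H1) depth=0
  Q 166.9.67.243: descend 10100110000010010100 ; hops seen [H1,H1,H0] ; pick H0
  Q 91.37.148.183: descend 010110110010010110010100101101 ; hops seen [H1,H0] ; pick H0
  + 91.37.144.0/20 (H1) depth=20
  del 62.230.0.0/16 (clear depth 16)
  + 166.9.66.0/25 (H1) depth=25
  Q 91.37.148.180: descend 010110110010010110010100101101 ; hops seen [H1,H1,H0] ; pick H0
  + 166.9.66.0/28 (H2) depth=28
  Q 62.230.200.35: descend 00111110111001101100100000100011 ; hops seen [H1,H2] ; pick H2
  + 0.0.0.0/1 (H0) depth=1
  + 62.230.0.0/16 (H0) depth=16
  Q 166.9.66.5: descend 1010011000001001010000100000 ; hops seen [H1,H1,H0,H1,H2] ; pick H2
  + 62.230.192.0/20 (H2) depth=20
  Q 62.230.193.216: descend 00111110111001101100 ; hops seen [H1,H0,H0,H2] ; pick H2
  Q 166.8.229.214: descend 101001100000100 ; hops seen [H1,H1] ; pick H1
  + 91.37.128.0/17 (H0) depth=17
  del 166.9.66.0/25 (clear depth 25)
  + 0.0.0.0/0 (H0) depth=0
  + 62.0.0.0/8 (H1) depth=8
  Q 166.0.0.0: descend 101001100000 ; hops seen [H0,H1] ; pick H1
  + 166.9.66.0/32 (H2) depth=32
  Q 91.37.128.24: descend 0101101100100101100 ; hops seen [H0,H0,H0] ; pick H0
  + 91.37.148.0/24 (H2) depth=24
  + 166.9.66.0/28 (H1) depth=28
  + 91.37.144.0/20 (H1) depth=20
  + 62.230.200.34/31 (H1) depth=31
  del 0.0.0.0/0 (clear depth 0)

== LOOKUPS ==
["H0","H0","H0","H0","H2","H2","H2","H1","H1","H0"]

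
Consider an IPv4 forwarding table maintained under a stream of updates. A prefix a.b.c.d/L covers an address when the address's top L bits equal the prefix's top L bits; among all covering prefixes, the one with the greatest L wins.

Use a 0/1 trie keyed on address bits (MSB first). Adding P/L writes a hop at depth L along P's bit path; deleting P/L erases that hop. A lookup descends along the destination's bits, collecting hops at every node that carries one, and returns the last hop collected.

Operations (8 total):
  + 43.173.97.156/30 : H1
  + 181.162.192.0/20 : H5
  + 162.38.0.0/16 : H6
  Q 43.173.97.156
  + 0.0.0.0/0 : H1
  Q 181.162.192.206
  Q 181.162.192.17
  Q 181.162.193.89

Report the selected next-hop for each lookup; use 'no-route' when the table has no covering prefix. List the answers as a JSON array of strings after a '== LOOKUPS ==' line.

Process each operation:
  add 43.173.97.156/30 -> H1 at depth 30
  add 181.162.192.0/20 -> H5 at depth 20
  add 162.38.0.0/16 -> H6 at depth 16
  ? 43.173.97.156  path d0:-→d1:-→d2:-→d3:-→d4:-→d5:-→d6:-→d7:-→d8:-→d9:-→d10:-→d11:-→d12:-→d13:-→d14:-→d15:-→d16:-→d17:-→d18:-→d19:-→d20:-→d21:-→d22:-→d23:-→d24:-→d25:-→d26:-→d27:-→d28:-→d29:-→d30:H1  best=H1
  add 0.0.0.0/0 -> H1 at depth 0
  ? 181.162.192.206  path d0:H1→d1:-→d2:-→d3:-→d4:-→d5:-→d6:-→d7:-→d8:-→d9:-→d10:-→d11:-→d12:-→d13:-→d14:-→d15:-→d16:-→d17:-→d18:-→d19:-→d20:H5  best=H5
  ? 181.162.192.17  path d0:H1→d1:-→d2:-→d3:-→d4:-→d5:-→d6:-→d7:-→d8:-→d9:-→d10:-→d11:-→d12:-→d13:-→d14:-→d15:-→d16:-→d17:-→d18:-→d19:-→d20:H5  best=H5
  ? 181.162.193.89  path d0:H1→d1:-→d2:-→d3:-→d4:-→d5:-→d6:-→d7:-→d8:-→d9:-→d10:-→d11:-→d12:-→d13:-→d14:-→d15:-→d16:-→d17:-→d18:-→d19:-→d20:H5  best=H5

== LOOKUPS ==
["H1","H5","H5","H5"]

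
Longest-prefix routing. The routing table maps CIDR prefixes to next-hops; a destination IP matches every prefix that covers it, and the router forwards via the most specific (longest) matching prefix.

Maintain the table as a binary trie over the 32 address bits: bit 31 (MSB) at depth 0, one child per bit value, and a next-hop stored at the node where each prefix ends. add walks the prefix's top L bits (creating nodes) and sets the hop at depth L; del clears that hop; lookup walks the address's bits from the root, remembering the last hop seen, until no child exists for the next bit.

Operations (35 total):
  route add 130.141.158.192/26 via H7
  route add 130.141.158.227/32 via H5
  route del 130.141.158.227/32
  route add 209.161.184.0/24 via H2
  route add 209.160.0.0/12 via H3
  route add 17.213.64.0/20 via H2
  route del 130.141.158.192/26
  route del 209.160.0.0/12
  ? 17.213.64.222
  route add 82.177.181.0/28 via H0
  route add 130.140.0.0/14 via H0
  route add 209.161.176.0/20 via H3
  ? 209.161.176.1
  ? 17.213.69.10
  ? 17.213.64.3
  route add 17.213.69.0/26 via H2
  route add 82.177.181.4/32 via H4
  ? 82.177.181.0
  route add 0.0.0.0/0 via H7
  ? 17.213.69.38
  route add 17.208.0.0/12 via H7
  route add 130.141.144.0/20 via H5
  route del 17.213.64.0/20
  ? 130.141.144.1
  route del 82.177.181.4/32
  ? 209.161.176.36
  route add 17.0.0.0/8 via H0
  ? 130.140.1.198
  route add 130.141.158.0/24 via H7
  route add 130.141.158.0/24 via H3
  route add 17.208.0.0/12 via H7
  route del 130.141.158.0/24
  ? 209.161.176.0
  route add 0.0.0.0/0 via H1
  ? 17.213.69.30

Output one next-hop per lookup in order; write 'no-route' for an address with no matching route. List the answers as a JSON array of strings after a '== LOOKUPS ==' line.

Trace:
  + 130.141.158.192/26 (H7) depth=26
  + 130.141.158.227/32 (H5) depth=32
  del 130.141.158.227/32 (clear depth 32)
  + 209.161.184.0/24 (H2) depth=24
  + 209.160.0.0/12 (H3) depth=12
  + 17.213.64.0/20 (H2) depth=20
  del 130.141.158.192/26 (clear depth 26)
  del 209.160.0.0/12 (clear depth 12)
  Q 17.213.64.222: descend 00010001110101010100 ; hops seen [H2] ; pick H2
  + 82.177.181.0/28 (H0) depth=28
  + 130.140.0.0/14 (H0) depth=14
  + 209.161.176.0/20 (H3) depth=20
  Q 209.161.176.1: descend 11010001101000011011 ; hops seen [H3] ; pick H3
  Q 17.213.69.10: descend 00010001110101010100 ; hops seen [H2] ; pick H2
  Q 17.213.64.3: descend 00010001110101010100 ; hops seen [H2] ; pick H2
  + 17.213.69.0/26 (H2) depth=26
  + 82.177.181.4/32 (H4) depth=32
  Q 82.177.181.0: descend 01010010101100011011010100000 ; hops seen [H0] ; pick H0
  + 0.0.0.0/0 (H7) depth=0
  Q 17.213.69.38: descend 00010001110101010100010100 ; hops seen [H7,H2,H2] ; pick H2
  + 17.208.0.0/12 (H7) depth=12
  + 130.141.144.0/20 (H5) depth=20
  del 17.213.64.0/20 (clear depth 20)
  Q 130.141.144.1: descend 10000010100011011001 ; hops seen [H7,H0,H5] ; pick H5
  del 82.177.181.4/32 (clear depth 32)
  Q 209.161.176.36: descend 11010001101000011011 ; hops seen [H7,H3] ; pick H3
  + 17.0.0.0/8 (H0) depth=8
  Q 130.140.1.198: descend 100000101000110 ; hops seen [H7,H0] ; pick H0
  + 130.141.158.0/24 (H7) depth=24
  + 130.141.158.0/24 (H3) depth=24
  + 17.208.0.0/12 (H7) depth=12
  del 130.141.158.0/24 (clear depth 24)
  Q 209.161.176.0: descend 11010001101000011011 ; hops seen [H7,H3] ; pick H3
  + 0.0.0.0/0 (H1) depth=0
  Q 17.213.69.30: descend 00010001110101010100010100 ; hops seen [H1,H0,H7,H2] ; pick H2

== LOOKUPS ==
["H2","H3","H2","H2","H0","H2","H5","H3","H0","H3","H2"]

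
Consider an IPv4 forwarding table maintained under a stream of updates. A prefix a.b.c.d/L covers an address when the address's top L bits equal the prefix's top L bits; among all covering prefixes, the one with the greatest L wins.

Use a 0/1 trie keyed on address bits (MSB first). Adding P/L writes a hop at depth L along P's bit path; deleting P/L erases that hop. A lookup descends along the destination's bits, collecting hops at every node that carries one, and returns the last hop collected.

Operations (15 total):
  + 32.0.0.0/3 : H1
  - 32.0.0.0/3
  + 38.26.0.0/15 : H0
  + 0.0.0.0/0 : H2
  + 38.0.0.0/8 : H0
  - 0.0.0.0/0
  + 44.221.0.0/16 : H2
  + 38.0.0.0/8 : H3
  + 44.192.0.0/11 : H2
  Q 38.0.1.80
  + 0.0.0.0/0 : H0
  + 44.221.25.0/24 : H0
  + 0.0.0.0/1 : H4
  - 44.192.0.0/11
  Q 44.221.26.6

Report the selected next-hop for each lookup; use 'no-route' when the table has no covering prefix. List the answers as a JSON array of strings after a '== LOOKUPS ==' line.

Apply in order:
  + 32.0.0.0/3 (H1) depth=3
  del 32.0.0.0/3 (clear depth 3)
  + 38.26.0.0/15 (H0) depth=15
  + 0.0.0.0/0 (H2) depth=0
  + 38.0.0.0/8 (H0) depth=8
  del 0.0.0.0/0 (clear depth 0)
  + 44.221.0.0/16 (H2) depth=16
  + 38.0.0.0/8 (H3) depth=8
  + 44.192.0.0/11 (H2) depth=11
  Q 38.0.1.80: descend 00100110000 ; hops seen [H3] ; pick H3
  + 0.0.0.0/0 (H0) depth=0
  + 44.221.25.0/24 (H0) depth=24
  + 0.0.0.0/1 (H4) depth=1
  del 44.192.0.0/11 (clear depth 11)
  Q 44.221.26.6: descend 0010110011011101000110 ; hops seen [H0,H4,H2] ; pick H2

== LOOKUPS ==
["H3","H2"]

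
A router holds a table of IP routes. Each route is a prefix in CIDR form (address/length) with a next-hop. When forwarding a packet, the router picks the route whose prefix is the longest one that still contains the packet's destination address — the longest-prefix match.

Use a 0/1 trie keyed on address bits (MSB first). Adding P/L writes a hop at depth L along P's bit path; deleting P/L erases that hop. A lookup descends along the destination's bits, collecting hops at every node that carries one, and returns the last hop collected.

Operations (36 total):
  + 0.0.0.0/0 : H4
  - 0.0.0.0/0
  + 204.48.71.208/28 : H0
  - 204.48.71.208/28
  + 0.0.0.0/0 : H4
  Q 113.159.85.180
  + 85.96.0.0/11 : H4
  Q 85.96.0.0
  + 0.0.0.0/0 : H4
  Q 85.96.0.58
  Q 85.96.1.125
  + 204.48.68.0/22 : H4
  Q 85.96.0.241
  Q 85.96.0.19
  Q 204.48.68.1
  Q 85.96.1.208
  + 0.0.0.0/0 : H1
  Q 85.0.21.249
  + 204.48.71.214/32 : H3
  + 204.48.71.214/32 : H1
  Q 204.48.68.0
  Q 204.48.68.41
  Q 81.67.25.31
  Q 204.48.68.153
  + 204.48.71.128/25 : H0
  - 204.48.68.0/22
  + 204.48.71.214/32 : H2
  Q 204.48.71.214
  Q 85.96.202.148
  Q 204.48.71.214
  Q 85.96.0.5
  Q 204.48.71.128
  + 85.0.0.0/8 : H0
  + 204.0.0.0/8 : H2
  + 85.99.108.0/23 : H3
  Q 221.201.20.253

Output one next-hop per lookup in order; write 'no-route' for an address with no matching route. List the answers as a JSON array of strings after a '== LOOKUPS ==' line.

Process each operation:
  add 0.0.0.0/0 -> H4 at depth 0
  - 0.0.0.0/0 clear@0
  add 204.48.71.208/28 -> H0 at depth 28
  - 204.48.71.208/28 clear@28
  add 0.0.0.0/0 -> H4 at depth 0
  ? 113.159.85.180  path d0:H4  best=H4
  add 85.96.0.0/11 -> H4 at depth 11
  ? 85.96.0.0  path d0:H4→d1:-→d2:-→d3:-→d4:-→d5:-→d6:-→d7:-→d8:-→d9:-→d10:-→d11:H4  best=H4
  add 0.0.0.0/0 -> H4 at depth 0
  ? 85.96.0.58  path d0:H4→d1:-→d2:-→d3:-→d4:-→d5:-→d6:-→d7:-→d8:-→d9:-→d10:-→d11:H4  best=H4
  ? 85.96.1.125  path d0:H4→d1:-→d2:-→d3:-→d4:-→d5:-→d6:-→d7:-→d8:-→d9:-→d10:-→d11:H4  best=H4
  add 204.48.68.0/22 -> H4 at depth 22
  ? 85.96.0.241  path d0:H4→d1:-→d2:-→d3:-→d4:-→d5:-→d6:-→d7:-→d8:-→d9:-→d10:-→d11:H4  best=H4
  ? 85.96.0.19  path d0:H4→d1:-→d2:-→d3:-→d4:-→d5:-→d6:-→d7:-→d8:-→d9:-→d10:-→d11:H4  best=H4
  ? 204.48.68.1  path d0:H4→d1:-→d2:-→d3:-→d4:-→d5:-→d6:-→d7:-→d8:-→d9:-→d10:-→d11:-→d12:-→d13:-→d14:-→d15:-→d16:-→d17:-→d18:-→d19:-→d20:-→d21:-→d22:H4  best=H4
  ? 85.96.1.208  path d0:H4→d1:-→d2:-→d3:-→d4:-→d5:-→d6:-→d7:-→d8:-→d9:-→d10:-→d11:H4  best=H4
  add 0.0.0.0/0 -> H1 at depth 0
  ? 85.0.21.249  path d0:H1→d1:-→d2:-→d3:-→d4:-→d5:-→d6:-→d7:-→d8:-→d9:-  best=H1
  add 204.48.71.214/32 -> H3 at depth 32
  add 204.48.71.214/32 -> H1 at depth 32
  ? 204.48.68.0  path d0:H1→d1:-→d2:-→d3:-→d4:-→d5:-→d6:-→d7:-→d8:-→d9:-→d10:-→d11:-→d12:-→d13:-→d14:-→d15:-→d16:-→d17:-→d18:-→d19:-→d20:-→d21:-→d22:H4  best=H4
  ? 204.48.68.41  path d0:H1→d1:-→d2:-→d3:-→d4:-→d5:-→d6:-→d7:-→d8:-→d9:-→d10:-→d11:-→d12:-→d13:-→d14:-→d15:-→d16:-→d17:-→d18:-→d19:-→d20:-→d21:-→d22:H4  best=H4
  ? 81.67.25.31  path d0:H1→d1:-→d2:-→d3:-→d4:-→d5:-  best=H1
  ? 204.48.68.153  path d0:H1→d1:-→d2:-→d3:-→d4:-→d5:-→d6:-→d7:-→d8:-→d9:-→d10:-→d11:-→d12:-→d13:-→d14:-→d15:-→d16:-→d17:-→d18:-→d19:-→d20:-→d21:-→d22:H4  best=H4
  add 204.48.71.128/25 -> H0 at depth 25
  - 204.48.68.0/22 clear@22
  add 204.48.71.214/32 -> H2 at depth 32
  ? 204.48.71.214  path d0:H1→d1:-→d2:-→d3:-→d4:-→d5:-→d6:-→d7:-→d8:-→d9:-→d10:-→d11:-→d12:-→d13:-→d14:-→d15:-→d16:-→d17:-→d18:-→d19:-→d20:-→d21:-→d22:-→d23:-→d24:-→d25:H0→d26:-→d27:-→d28:-→d29:-→d30:-→d31:-→d32:H2  best=H2
  ? 85.96.202.148  path d0:H1→d1:-→d2:-→d3:-→d4:-→d5:-→d6:-→d7:-→d8:-→d9:-→d10:-→d11:H4  best=H4
  ? 204.48.71.214  path d0:H1→d1:-→d2:-→d3:-→d4:-→d5:-→d6:-→d7:-→d8:-→d9:-→d10:-→d11:-→d12:-→d13:-→d14:-→d15:-→d16:-→d17:-→d18:-→d19:-→d20:-→d21:-→d22:-→d23:-→d24:-→d25:H0→d26:-→d27:-→d28:-→d29:-→d30:-→d31:-→d32:H2  best=H2
  ? 85.96.0.5  path d0:H1→d1:-→d2:-→d3:-→d4:-→d5:-→d6:-→d7:-→d8:-→d9:-→d10:-→d11:H4  best=H4
  ? 204.48.71.128  path d0:H1→d1:-→d2:-→d3:-→d4:-→d5:-→d6:-→d7:-→d8:-→d9:-→d10:-→d11:-→d12:-→d13:-→d14:-→d15:-→d16:-→d17:-→d18:-→d19:-→d20:-→d21:-→d22:-→d23:-→d24:-→d25:H0  best=H0
  add 85.0.0.0/8 -> H0 at depth 8
  add 204.0.0.0/8 -> H2 at depth 8
  add 85.99.108.0/23 -> H3 at depth 23
  ? 221.201.20.253  path d0:H1→d1:-→d2:-→d3:-  best=H1

== LOOKUPS ==
["H4","H4","H4","H4","H4","H4","H4","H4","H1","H4","H4","H1","H4","H2","H4","H2","H4","H0","H1"]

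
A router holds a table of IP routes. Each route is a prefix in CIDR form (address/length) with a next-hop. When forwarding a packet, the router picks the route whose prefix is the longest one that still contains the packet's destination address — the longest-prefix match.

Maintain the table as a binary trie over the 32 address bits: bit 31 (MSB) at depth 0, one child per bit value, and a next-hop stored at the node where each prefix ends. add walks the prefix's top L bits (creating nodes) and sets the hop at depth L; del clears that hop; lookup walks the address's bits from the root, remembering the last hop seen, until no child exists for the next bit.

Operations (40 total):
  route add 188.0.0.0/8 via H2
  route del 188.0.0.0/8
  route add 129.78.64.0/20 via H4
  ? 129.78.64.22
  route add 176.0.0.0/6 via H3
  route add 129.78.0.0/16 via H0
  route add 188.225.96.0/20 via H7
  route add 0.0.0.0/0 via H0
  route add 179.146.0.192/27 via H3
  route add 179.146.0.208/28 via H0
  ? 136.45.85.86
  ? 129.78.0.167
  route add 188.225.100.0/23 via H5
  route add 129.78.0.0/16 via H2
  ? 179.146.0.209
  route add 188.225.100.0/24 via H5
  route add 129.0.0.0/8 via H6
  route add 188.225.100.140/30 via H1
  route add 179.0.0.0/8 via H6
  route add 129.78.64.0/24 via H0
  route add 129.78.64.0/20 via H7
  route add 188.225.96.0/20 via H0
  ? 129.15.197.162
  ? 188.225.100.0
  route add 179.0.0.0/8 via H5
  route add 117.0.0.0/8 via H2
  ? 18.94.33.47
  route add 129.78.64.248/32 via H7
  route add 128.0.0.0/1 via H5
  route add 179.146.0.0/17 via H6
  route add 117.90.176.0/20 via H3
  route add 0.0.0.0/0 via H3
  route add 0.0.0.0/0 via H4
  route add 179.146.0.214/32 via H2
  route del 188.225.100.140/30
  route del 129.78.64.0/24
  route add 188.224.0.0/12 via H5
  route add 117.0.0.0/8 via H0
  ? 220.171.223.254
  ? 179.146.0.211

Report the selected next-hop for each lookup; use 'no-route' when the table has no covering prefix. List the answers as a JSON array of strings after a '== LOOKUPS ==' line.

Process each operation:
  + 188.0.0.0/8 (H2) depth=8
  - 188.0.0.0/8 clear@8
  + 129.78.64.0/20 (H4) depth=20
  Q 129.78.64.22: descend 10000001010011100100 ; hops seen [H4] ; pick H4
  + 176.0.0.0/6 (H3) depth=6
  + 129.78.0.0/16 (H0) depth=16
  + 188.225.96.0/20 (H7) depth=20
  + 0.0.0.0/0 (H0) depth=0
  + 179.146.0.192/27 (H3) depth=27
  + 179.146.0.208/28 (H0) depth=28
  Q 136.45.85.86: descend 1000 ; hops seen [H0] ; pick H0
  Q 129.78.0.167: descend 10000001010011100 ; hops seen [H0,H0] ; pick H0
  + 188.225.100.0/23 (H5) depth=23
  + 129.78.0.0/16 (H2) depth=16
  Q 179.146.0.209: descend 1011001110010010000000001101 ; hops seen [H0,H3,H3,H0] ; pick H0
  + 188.225.100.0/24 (H5) depth=24
  + 129.0.0.0/8 (H6) depth=8
  + 188.225.100.140/30 (H1) depth=30
  + 179.0.0.0/8 (H6) depth=8
  + 129.78.64.0/24 (H0) depth=24
  + 129.78.64.0/20 (H7) depth=20
  + 188.225.96.0/20 (H0) depth=20
  Q 129.15.197.162: descend 100000010 ; hops seen [H0,H6] ; pick H6
  Q 188.225.100.0: descend 101111001110000101100100 ; hops seen [H0,H0,H5,H5] ; pick H5
  + 179.0.0.0/8 (H5) depth=8
  + 117.0.0.0/8 (H2) depth=8
  Q 18.94.33.47: descend 0 ; hops seen [H0] ; pick H0
  + 129.78.64.248/32 (H7) depth=32
  + 128.0.0.0/1 (H5) depth=1
  + 179.146.0.0/17 (H6) depth=17
  + 117.90.176.0/20 (H3) depth=20
  + 0.0.0.0/0 (H3) depth=0
  + 0.0.0.0/0 (H4) depth=0
  + 179.146.0.214/32 (H2) depth=32
  - 188.225.100.140/30 clear@30
  - 129.78.64.0/24 clear@24
  + 188.224.0.0/12 (H5) depth=12
  + 117.0.0.0/8 (H0) depth=8
  Q 220.171.223.254: descend 1 ; hops seen [H4,H5] ; pick H5
  Q 179.146.0.211: descend 10110011100100100000000011010 ; hops seen [H4,H5,H3,H5,H6,H3,H0] ; pick H0

== LOOKUPS ==
["H4","H0","H0","H0","H6","H5","H0","H5","H0"]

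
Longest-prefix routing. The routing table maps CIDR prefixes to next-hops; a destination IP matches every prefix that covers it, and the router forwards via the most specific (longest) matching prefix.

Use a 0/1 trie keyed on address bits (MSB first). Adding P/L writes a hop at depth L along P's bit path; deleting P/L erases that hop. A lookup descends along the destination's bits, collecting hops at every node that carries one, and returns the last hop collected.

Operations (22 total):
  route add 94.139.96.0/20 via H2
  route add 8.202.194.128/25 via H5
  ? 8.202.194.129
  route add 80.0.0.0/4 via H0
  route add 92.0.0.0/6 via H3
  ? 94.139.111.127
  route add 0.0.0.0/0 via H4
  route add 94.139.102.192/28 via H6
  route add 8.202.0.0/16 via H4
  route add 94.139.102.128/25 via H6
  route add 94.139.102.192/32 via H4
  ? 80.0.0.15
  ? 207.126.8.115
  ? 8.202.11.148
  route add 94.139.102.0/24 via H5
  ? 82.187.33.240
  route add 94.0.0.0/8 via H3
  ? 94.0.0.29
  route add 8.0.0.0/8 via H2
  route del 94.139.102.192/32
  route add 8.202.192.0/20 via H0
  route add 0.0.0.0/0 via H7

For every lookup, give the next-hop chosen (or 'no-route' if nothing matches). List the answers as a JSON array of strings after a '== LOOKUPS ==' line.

Apply in order:
  + 94.139.96.0/20 (H2) depth=20
  + 8.202.194.128/25 (H5) depth=25
  ? 8.202.194.129  path d0:-→d1:-→d2:-→d3:-→d4:-→d5:-→d6:-→d7:-→d8:-→d9:-→d10:-→d11:-→d12:-→d13:-→d14:-→d15:-→d16:-→d17:-→d18:-→d19:-→d20:-→d21:-→d22:-→d23:-→d24:-→d25:H5  best=H5
  + 80.0.0.0/4 (H0) depth=4
  + 92.0.0.0/6 (H3) depth=6
  ? 94.139.111.127  path d0:-→d1:-→d2:-→d3:-→d4:H0→d5:-→d6:H3→d7:-→d8:-→d9:-→d10:-→d11:-→d12:-→d13:-→d14:-→d15:-→d16:-→d17:-→d18:-→d19:-→d20:H2  best=H2
  + 0.0.0.0/0 (H4) depth=0
  + 94.139.102.192/28 (H6) depth=28
  + 8.202.0.0/16 (H4) depth=16
  + 94.139.102.128/25 (H6) depth=25
  + 94.139.102.192/32 (H4) depth=32
  ? 80.0.0.15  path d0:H4→d1:-→d2:-→d3:-→d4:H0  best=H0
  ? 207.126.8.115  path d0:H4  best=H4
  ? 8.202.11.148  path d0:H4→d1:-→d2:-→d3:-→d4:-→d5:-→d6:-→d7:-→d8:-→d9:-→d10:-→d11:-→d12:-→d13:-→d14:-→d15:-→d16:H4  best=H4
  + 94.139.102.0/24 (H5) depth=24
  ? 82.187.33.240  path d0:H4→d1:-→d2:-→d3:-→d4:H0  best=H0
  + 94.0.0.0/8 (H3) depth=8
  ? 94.0.0.29  path d0:H4→d1:-→d2:-→d3:-→d4:H0→d5:-→d6:H3→d7:-→d8:H3  best=H3
  + 8.0.0.0/8 (H2) depth=8
  - 94.139.102.192/32 clear@32
  + 8.202.192.0/20 (H0) depth=20
  + 0.0.0.0/0 (H7) depth=0

== LOOKUPS ==
["H5","H2","H0","H4","H4","H0","H3"]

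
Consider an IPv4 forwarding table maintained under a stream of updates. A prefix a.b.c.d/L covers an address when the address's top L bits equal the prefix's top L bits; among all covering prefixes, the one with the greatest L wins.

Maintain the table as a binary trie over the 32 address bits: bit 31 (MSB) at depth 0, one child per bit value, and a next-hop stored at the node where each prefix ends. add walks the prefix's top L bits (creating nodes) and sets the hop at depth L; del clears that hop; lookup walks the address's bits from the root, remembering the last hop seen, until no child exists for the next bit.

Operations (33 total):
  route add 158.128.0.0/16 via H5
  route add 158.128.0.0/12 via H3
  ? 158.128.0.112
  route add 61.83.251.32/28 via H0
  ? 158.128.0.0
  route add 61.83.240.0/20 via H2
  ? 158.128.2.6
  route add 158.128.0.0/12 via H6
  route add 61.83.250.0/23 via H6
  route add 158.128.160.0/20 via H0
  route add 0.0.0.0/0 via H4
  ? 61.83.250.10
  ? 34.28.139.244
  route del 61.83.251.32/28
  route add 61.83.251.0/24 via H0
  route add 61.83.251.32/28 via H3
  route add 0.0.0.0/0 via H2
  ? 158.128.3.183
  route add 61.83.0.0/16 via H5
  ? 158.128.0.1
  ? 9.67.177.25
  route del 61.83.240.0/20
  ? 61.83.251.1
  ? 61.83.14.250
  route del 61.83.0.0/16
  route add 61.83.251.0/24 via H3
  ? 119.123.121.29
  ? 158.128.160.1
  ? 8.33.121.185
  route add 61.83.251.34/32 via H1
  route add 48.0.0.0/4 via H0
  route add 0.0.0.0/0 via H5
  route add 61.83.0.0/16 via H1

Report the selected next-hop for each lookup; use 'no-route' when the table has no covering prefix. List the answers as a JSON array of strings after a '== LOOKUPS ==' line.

Trace:
  add 158.128.0.0/16 -> H5 at depth 16
  add 158.128.0.0/12 -> H3 at depth 12
  lookup 158.128.0.112: bits 1001111010000000 walk d0:-→d1:-→d2:-→d3:-→d4:-→d5:-→d6:-→d7:-→d8:-→d9:-→d10:-→d11:-→d12:H3→d13:-→d14:-→d15:-→d16:H5 -> H5
  add 61.83.251.32/28 -> H0 at depth 28
  lookup 158.128.0.0: bits 1001111010000000 walk d0:-→d1:-→d2:-→d3:-→d4:-→d5:-→d6:-→d7:-→d8:-→d9:-→d10:-→d11:-→d12:H3→d13:-→d14:-→d15:-→d16:H5 -> H5
  add 61.83.240.0/20 -> H2 at depth 20
  lookup 158.128.2.6: bits 1001111010000000 walk d0:-→d1:-→d2:-→d3:-→d4:-→d5:-→d6:-→d7:-→d8:-→d9:-→d10:-→d11:-→d12:H3→d13:-→d14:-→d15:-→d16:H5 -> H5
  add 158.128.0.0/12 -> H6 at depth 12
  add 61.83.250.0/23 -> H6 at depth 23
  add 158.128.160.0/20 -> H0 at depth 20
  add 0.0.0.0/0 -> H4 at depth 0
  lookup 61.83.250.10: bits 00111101010100111111101 walk d0:H4→d1:-→d2:-→d3:-→d4:-→d5:-→d6:-→d7:-→d8:-→d9:-→d10:-→d11:-→d12:-→d13:-→d14:-→d15:-→d16:-→d17:-→d18:-→d19:-→d20:H2→d21:-→d22:-→d23:H6 -> H6
  lookup 34.28.139.244: bits 001 walk d0:H4→d1:-→d2:-→d3:- -> H4
  del 61.83.251.32/28 (clear depth 28)
  add 61.83.251.0/24 -> H0 at depth 24
  add 61.83.251.32/28 -> H3 at depth 28
  add 0.0.0.0/0 -> H2 at depth 0
  lookup 158.128.3.183: bits 1001111010000000 walk d0:H2→d1:-→d2:-→d3:-→d4:-→d5:-→d6:-→d7:-→d8:-→d9:-→d10:-→d11:-→d12:H6→d13:-→d14:-→d15:-→d16:H5 -> H5
  add 61.83.0.0/16 -> H5 at depth 16
  lookup 158.128.0.1: bits 1001111010000000 walk d0:H2→d1:-→d2:-→d3:-→d4:-→d5:-→d6:-→d7:-→d8:-→d9:-→d10:-→d11:-→d12:H6→d13:-→d14:-→d15:-→d16:H5 -> H5
  lookup 9.67.177.25: bits 00 walk d0:H2→d1:-→d2:- -> H2
  del 61.83.240.0/20 (clear depth 20)
  lookup 61.83.251.1: bits 00111101010100111111101100 walk d0:H2→d1:-→d2:-→d3:-→d4:-→d5:-→d6:-→d7:-→d8:-→d9:-→d10:-→d11:-→d12:-→d13:-→d14:-→d15:-→d16:H5→d17:-→d18:-→d19:-→d20:-→d21:-→d22:-→d23:H6→d24:H0→d25:-→d26:- -> H0
  lookup 61.83.14.250: bits 0011110101010011 walk d0:H2→d1:-→d2:-→d3:-→d4:-→d5:-→d6:-→d7:-→d8:-→d9:-→d10:-→d11:-→d12:-→d13:-→d14:-→d15:-→d16:H5 -> H5
  del 61.83.0.0/16 (clear depth 16)
  add 61.83.251.0/24 -> H3 at depth 24
  lookup 119.123.121.29: bits 0 walk d0:H2→d1:- -> H2
  lookup 158.128.160.1: bits 10011110100000001010 walk d0:H2→d1:-→d2:-→d3:-→d4:-→d5:-→d6:-→d7:-→d8:-→d9:-→d10:-→d11:-→d12:H6→d13:-→d14:-→d15:-→d16:H5→d17:-→d18:-→d19:-→d20:H0 -> H0
  lookup 8.33.121.185: bits 00 walk d0:H2→d1:-→d2:- -> H2
  add 61.83.251.34/32 -> H1 at depth 32
  add 48.0.0.0/4 -> H0 at depth 4
  add 0.0.0.0/0 -> H5 at depth 0
  add 61.83.0.0/16 -> H1 at depth 16

== LOOKUPS ==
["H5","H5","H5","H6","H4","H5","H5","H2","H0","H5","H2","H0","H2"]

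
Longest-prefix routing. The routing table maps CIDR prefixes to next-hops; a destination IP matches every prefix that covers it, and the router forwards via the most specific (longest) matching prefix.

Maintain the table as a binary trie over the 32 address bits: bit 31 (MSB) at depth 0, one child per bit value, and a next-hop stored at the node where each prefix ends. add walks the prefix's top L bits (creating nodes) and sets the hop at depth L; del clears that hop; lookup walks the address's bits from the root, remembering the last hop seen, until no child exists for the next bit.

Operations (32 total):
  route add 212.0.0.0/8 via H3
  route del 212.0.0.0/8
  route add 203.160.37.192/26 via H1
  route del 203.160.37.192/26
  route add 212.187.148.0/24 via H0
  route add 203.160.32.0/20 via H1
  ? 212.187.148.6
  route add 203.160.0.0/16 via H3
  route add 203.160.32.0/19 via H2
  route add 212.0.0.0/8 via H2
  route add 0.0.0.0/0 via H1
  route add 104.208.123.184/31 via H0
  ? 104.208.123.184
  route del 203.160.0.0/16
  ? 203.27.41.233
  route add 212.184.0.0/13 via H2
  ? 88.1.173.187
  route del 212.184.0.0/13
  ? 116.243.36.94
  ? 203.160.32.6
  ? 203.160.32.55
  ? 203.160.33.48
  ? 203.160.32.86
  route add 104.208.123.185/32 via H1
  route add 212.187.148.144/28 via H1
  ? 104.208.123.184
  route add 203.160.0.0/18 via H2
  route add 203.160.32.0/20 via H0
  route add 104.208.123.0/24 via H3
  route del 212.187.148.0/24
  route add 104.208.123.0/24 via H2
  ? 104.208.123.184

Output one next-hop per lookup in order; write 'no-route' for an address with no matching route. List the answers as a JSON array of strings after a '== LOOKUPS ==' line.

Apply in order:
  + 212.0.0.0/8 (H3) depth=8
  - 212.0.0.0/8 clear@8
  + 203.160.37.192/26 (H1) depth=26
  - 203.160.37.192/26 clear@26
  + 212.187.148.0/24 (H0) depth=24
  + 203.160.32.0/20 (H1) depth=20
  ? 212.187.148.6  path d0:-→d1:-→d2:-→d3:-→d4:-→d5:-→d6:-→d7:-→d8:-→d9:-→d10:-→d11:-→d12:-→d13:-→d14:-→d15:-→d16:-→d17:-→d18:-→d19:-→d20:-→d21:-→d22:-→d23:-→d24:H0  best=H0
  + 203.160.0.0/16 (H3) depth=16
  + 203.160.32.0/19 (H2) depth=19
  + 212.0.0.0/8 (H2) depth=8
  + 0.0.0.0/0 (H1) depth=0
  + 104.208.123.184/31 (H0) depth=31
  ? 104.208.123.184  path d0:H1→d1:-→d2:-→d3:-→d4:-→d5:-→d6:-→d7:-→d8:-→d9:-→d10:-→d11:-→d12:-→d13:-→d14:-→d15:-→d16:-→d17:-→d18:-→d19:-→d20:-→d21:-→d22:-→d23:-→d24:-→d25:-→d26:-→d27:-→d28:-→d29:-→d30:-→d31:H0  best=H0
  - 203.160.0.0/16 clear@16
  ? 203.27.41.233  path d0:H1→d1:-→d2:-→d3:-→d4:-→d5:-→d6:-→d7:-→d8:-  best=H1
  + 212.184.0.0/13 (H2) depth=13
  ? 88.1.173.187  path d0:H1→d1:-→d2:-  best=H1
  - 212.184.0.0/13 clear@13
  ? 116.243.36.94  path d0:H1→d1:-→d2:-→d3:-  best=H1
  ? 203.160.32.6  path d0:H1→d1:-→d2:-→d3:-→d4:-→d5:-→d6:-→d7:-→d8:-→d9:-→d10:-→d11:-→d12:-→d13:-→d14:-→d15:-→d16:-→d17:-→d18:-→d19:H2→d20:H1→d21:-  best=H1
  ? 203.160.32.55  path d0:H1→d1:-→d2:-→d3:-→d4:-→d5:-→d6:-→d7:-→d8:-→d9:-→d10:-→d11:-→d12:-→d13:-→d14:-→d15:-→d16:-→d17:-→d18:-→d19:H2→d20:H1→d21:-  best=H1
  ? 203.160.33.48  path d0:H1→d1:-→d2:-→d3:-→d4:-→d5:-→d6:-→d7:-→d8:-→d9:-→d10:-→d11:-→d12:-→d13:-→d14:-→d15:-→d16:-→d17:-→d18:-→d19:H2→d20:H1→d21:-  best=H1
  ? 203.160.32.86  path d0:H1→d1:-→d2:-→d3:-→d4:-→d5:-→d6:-→d7:-→d8:-→d9:-→d10:-→d11:-→d12:-→d13:-→d14:-→d15:-→d16:-→d17:-→d18:-→d19:H2→d20:H1→d21:-  best=H1
  + 104.208.123.185/32 (H1) depth=32
  + 212.187.148.144/28 (H1) depth=28
  ? 104.208.123.184  path d0:H1→d1:-→d2:-→d3:-→d4:-→d5:-→d6:-→d7:-→d8:-→d9:-→d10:-→d11:-→d12:-→d13:-→d14:-→d15:-→d16:-→d17:-→d18:-→d19:-→d20:-→d21:-→d22:-→d23:-→d24:-→d25:-→d26:-→d27:-→d28:-→d29:-→d30:-→d31:H0  best=H0
  + 203.160.0.0/18 (H2) depth=18
  + 203.160.32.0/20 (H0) depth=20
  + 104.208.123.0/24 (H3) depth=24
  - 212.187.148.0/24 clear@24
  + 104.208.123.0/24 (H2) depth=24
  ? 104.208.123.184  path d0:H1→d1:-→d2:-→d3:-→d4:-→d5:-→d6:-→d7:-→d8:-→d9:-→d10:-→d11:-→d12:-→d13:-→d14:-→d15:-→d16:-→d17:-→d18:-→d19:-→d20:-→d21:-→d22:-→d23:-→d24:H2→d25:-→d26:-→d27:-→d28:-→d29:-→d30:-→d31:H0  best=H0

== LOOKUPS ==
["H0","H0","H1","H1","H1","H1","H1","H1","H1","H0","H0"]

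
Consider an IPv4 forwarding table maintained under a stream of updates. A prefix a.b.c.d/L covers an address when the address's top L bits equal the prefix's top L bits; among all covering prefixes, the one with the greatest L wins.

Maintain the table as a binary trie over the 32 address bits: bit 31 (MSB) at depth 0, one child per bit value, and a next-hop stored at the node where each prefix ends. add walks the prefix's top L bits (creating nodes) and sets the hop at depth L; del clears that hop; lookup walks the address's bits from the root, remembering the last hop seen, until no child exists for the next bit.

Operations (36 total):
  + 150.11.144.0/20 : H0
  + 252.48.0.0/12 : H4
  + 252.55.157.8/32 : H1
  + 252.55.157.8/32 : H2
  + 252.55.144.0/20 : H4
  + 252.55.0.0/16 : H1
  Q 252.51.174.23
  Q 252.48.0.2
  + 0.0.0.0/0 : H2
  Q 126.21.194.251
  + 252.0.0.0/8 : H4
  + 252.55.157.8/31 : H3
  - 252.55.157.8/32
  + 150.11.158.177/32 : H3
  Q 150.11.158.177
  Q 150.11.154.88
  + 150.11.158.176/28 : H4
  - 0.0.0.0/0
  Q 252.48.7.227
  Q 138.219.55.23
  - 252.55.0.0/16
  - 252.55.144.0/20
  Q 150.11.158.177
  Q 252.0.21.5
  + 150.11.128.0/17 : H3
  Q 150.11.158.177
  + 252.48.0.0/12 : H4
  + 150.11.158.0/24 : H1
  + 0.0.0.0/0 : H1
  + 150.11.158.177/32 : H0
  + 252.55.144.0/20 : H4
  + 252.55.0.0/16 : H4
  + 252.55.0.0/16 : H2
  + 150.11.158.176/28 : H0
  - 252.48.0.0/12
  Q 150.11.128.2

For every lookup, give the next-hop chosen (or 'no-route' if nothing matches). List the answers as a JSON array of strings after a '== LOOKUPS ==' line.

Apply in order:
  add 150.11.144.0/20 -> H0 at depth 20
  add 252.48.0.0/12 -> H4 at depth 12
  add 252.55.157.8/32 -> H1 at depth 32
  add 252.55.157.8/32 -> H2 at depth 32
  add 252.55.144.0/20 -> H4 at depth 20
  add 252.55.0.0/16 -> H1 at depth 16
  lookup 252.51.174.23: bits 1111110000110 walk d0:-→d1:-→d2:-→d3:-→d4:-→d5:-→d6:-→d7:-→d8:-→d9:-→d10:-→d11:-→d12:H4→d13:- -> H4
  lookup 252.48.0.2: bits 1111110000110 walk d0:-→d1:-→d2:-→d3:-→d4:-→d5:-→d6:-→d7:-→d8:-→d9:-→d10:-→d11:-→d12:H4→d13:- -> H4
  add 0.0.0.0/0 -> H2 at depth 0
  lookup 126.21.194.251: bits ε walk d0:H2 -> H2
  add 252.0.0.0/8 -> H4 at depth 8
  add 252.55.157.8/31 -> H3 at depth 31
  del 252.55.157.8/32 (clear depth 32)
  add 150.11.158.177/32 -> H3 at depth 32
  lookup 150.11.158.177: bits 10010110000010111001111010110001 walk d0:H2→d1:-→d2:-→d3:-→d4:-→d5:-→d6:-→d7:-→d8:-→d9:-→d10:-→d11:-→d12:-→d13:-→d14:-→d15:-→d16:-→d17:-→d18:-→d19:-→d20:H0→d21:-→d22:-→d23:-→d24:-→d25:-→d26:-→d27:-→d28:-→d29:-→d30:-→d31:-→d32:H3 -> H3
  lookup 150.11.154.88: bits 100101100000101110011 walk d0:H2→d1:-→d2:-→d3:-→d4:-→d5:-→d6:-→d7:-→d8:-→d9:-→d10:-→d11:-→d12:-→d13:-→d14:-→d15:-→d16:-→d17:-→d18:-→d19:-→d20:H0→d21:- -> H0
  add 150.11.158.176/28 -> H4 at depth 28
  del 0.0.0.0/0 (clear depth 0)
  lookup 252.48.7.227: bits 1111110000110 walk d0:-→d1:-→d2:-→d3:-→d4:-→d5:-→d6:-→d7:-→d8:H4→d9:-→d10:-→d11:-→d12:H4→d13:- -> H4
  lookup 138.219.55.23: bits 100 walk d0:-→d1:-→d2:-→d3:- -> no-route
  del 252.55.0.0/16 (clear depth 16)
  del 252.55.144.0/20 (clear depth 20)
  lookup 150.11.158.177: bits 10010110000010111001111010110001 walk d0:-→d1:-→d2:-→d3:-→d4:-→d5:-→d6:-→d7:-→d8:-→d9:-→d10:-→d11:-→d12:-→d13:-→d14:-→d15:-→d16:-→d17:-→d18:-→d19:-→d20:H0→d21:-→d22:-→d23:-→d24:-→d25:-→d26:-→d27:-→d28:H4→d29:-→d30:-→d31:-→d32:H3 -> H3
  lookup 252.0.21.5: bits 1111110000 walk d0:-→d1:-→d2:-→d3:-→d4:-→d5:-→d6:-→d7:-→d8:H4→d9:-→d10:- -> H4
  add 150.11.128.0/17 -> H3 at depth 17
  lookup 150.11.158.177: bits 10010110000010111001111010110001 walk d0:-→d1:-→d2:-→d3:-→d4:-→d5:-→d6:-→d7:-→d8:-→d9:-→d10:-→d11:-→d12:-→d13:-→d14:-→d15:-→d16:-→d17:H3→d18:-→d19:-→d20:H0→d21:-→d22:-→d23:-→d24:-→d25:-→d26:-→d27:-→d28:H4→d29:-→d30:-→d31:-→d32:H3 -> H3
  add 252.48.0.0/12 -> H4 at depth 12
  add 150.11.158.0/24 -> H1 at depth 24
  add 0.0.0.0/0 -> H1 at depth 0
  add 150.11.158.177/32 -> H0 at depth 32
  add 252.55.144.0/20 -> H4 at depth 20
  add 252.55.0.0/16 -> H4 at depth 16
  add 252.55.0.0/16 -> H2 at depth 16
  add 150.11.158.176/28 -> H0 at depth 28
  del 252.48.0.0/12 (clear depth 12)
  lookup 150.11.128.2: bits 1001011000001011100 walk d0:H1→d1:-→d2:-→d3:-→d4:-→d5:-→d6:-→d7:-→d8:-→d9:-→d10:-→d11:-→d12:-→d13:-→d14:-→d15:-→d16:-→d17:H3→d18:-→d19:- -> H3

== LOOKUPS ==
["H4","H4","H2","H3","H0","H4","no-route","H3","H4","H3","H3"]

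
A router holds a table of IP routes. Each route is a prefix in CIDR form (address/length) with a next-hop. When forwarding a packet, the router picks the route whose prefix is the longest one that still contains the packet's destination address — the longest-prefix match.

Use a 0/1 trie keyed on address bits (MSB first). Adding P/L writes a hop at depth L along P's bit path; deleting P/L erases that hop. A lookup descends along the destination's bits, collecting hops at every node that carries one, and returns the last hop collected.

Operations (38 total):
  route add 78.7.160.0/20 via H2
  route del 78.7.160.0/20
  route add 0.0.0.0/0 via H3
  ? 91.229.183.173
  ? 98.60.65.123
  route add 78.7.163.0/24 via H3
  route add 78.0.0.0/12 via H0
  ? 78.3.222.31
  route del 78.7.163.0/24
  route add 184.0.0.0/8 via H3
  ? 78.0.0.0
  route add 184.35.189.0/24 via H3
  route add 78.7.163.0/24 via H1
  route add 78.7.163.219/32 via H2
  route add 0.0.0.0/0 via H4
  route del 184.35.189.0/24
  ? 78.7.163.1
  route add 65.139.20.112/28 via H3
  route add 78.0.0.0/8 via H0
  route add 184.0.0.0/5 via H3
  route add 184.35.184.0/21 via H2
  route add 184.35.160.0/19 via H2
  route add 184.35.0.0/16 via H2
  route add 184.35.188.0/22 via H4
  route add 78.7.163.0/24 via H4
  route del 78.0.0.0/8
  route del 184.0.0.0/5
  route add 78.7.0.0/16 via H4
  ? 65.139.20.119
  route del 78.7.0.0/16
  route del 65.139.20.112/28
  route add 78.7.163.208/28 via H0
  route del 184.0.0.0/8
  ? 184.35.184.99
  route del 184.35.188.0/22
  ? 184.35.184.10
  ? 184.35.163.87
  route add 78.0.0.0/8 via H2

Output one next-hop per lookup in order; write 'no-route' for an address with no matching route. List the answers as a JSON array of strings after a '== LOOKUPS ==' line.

Process each operation:
  + 78.7.160.0/20 (H2) depth=20
  - 78.7.160.0/20 clear@20
  + 0.0.0.0/0 (H3) depth=0
  lookup 91.229.183.173: bits 010 walk d0:H3→d1:-→d2:-→d3:- -> H3
  lookup 98.60.65.123: bits 01 walk d0:H3→d1:-→d2:- -> H3
  + 78.7.163.0/24 (H3) depth=24
  + 78.0.0.0/12 (H0) depth=12
  lookup 78.3.222.31: bits 0100111000000 walk d0:H3→d1:-→d2:-→d3:-→d4:-→d5:-→d6:-→d7:-→d8:-→d9:-→d10:-→d11:-→d12:H0→d13:- -> H0
  - 78.7.163.0/24 clear@24
  + 184.0.0.0/8 (H3) depth=8
  lookup 78.0.0.0: bits 0100111000000 walk d0:H3→d1:-→d2:-→d3:-→d4:-→d5:-→d6:-→d7:-→d8:-→d9:-→d10:-→d11:-→d12:H0→d13:- -> H0
  + 184.35.189.0/24 (H3) depth=24
  + 78.7.163.0/24 (H1) depth=24
  + 78.7.163.219/32 (H2) depth=32
  + 0.0.0.0/0 (H4) depth=0
  - 184.35.189.0/24 clear@24
  lookup 78.7.163.1: bits 010011100000011110100011 walk d0:H4→d1:-→d2:-→d3:-→d4:-→d5:-→d6:-→d7:-→d8:-→d9:-→d10:-→d11:-→d12:H0→d13:-→d14:-→d15:-→d16:-→d17:-→d18:-→d19:-→d20:-→d21:-→d22:-→d23:-→d24:H1 -> H1
  + 65.139.20.112/28 (H3) depth=28
  + 78.0.0.0/8 (H0) depth=8
  + 184.0.0.0/5 (H3) depth=5
  + 184.35.184.0/21 (H2) depth=21
  + 184.35.160.0/19 (H2) depth=19
  + 184.35.0.0/16 (H2) depth=16
  + 184.35.188.0/22 (H4) depth=22
  + 78.7.163.0/24 (H4) depth=24
  - 78.0.0.0/8 clear@8
  - 184.0.0.0/5 clear@5
  + 78.7.0.0/16 (H4) depth=16
  lookup 65.139.20.119: bits 0100000110001011000101000111 walk d0:H4→d1:-→d2:-→d3:-→d4:-→d5:-→d6:-→d7:-→d8:-→d9:-→d10:-→d11:-→d12:-→d13:-→d14:-→d15:-→d16:-→d17:-→d18:-→d19:-→d20:-→d21:-→d22:-→d23:-→d24:-→d25:-→d26:-→d27:-→d28:H3 -> H3
  - 78.7.0.0/16 clear@16
  - 65.139.20.112/28 clear@28
  + 78.7.163.208/28 (H0) depth=28
  - 184.0.0.0/8 clear@8
  lookup 184.35.184.99: bits 101110000010001110111 walk d0:H4→d1:-→d2:-→d3:-→d4:-→d5:-→d6:-→d7:-→d8:-→d9:-→d10:-→d11:-→d12:-→d13:-→d14:-→d15:-→d16:H2→d17:-→d18:-→d19:H2→d20:-→d21:H2 -> H2
  - 184.35.188.0/22 clear@22
  lookup 184.35.184.10: bits 101110000010001110111 walk d0:H4→d1:-→d2:-→d3:-→d4:-→d5:-→d6:-→d7:-→d8:-→d9:-→d10:-→d11:-→d12:-→d13:-→d14:-→d15:-→d16:H2→d17:-→d18:-→d19:H2→d20:-→d21:H2 -> H2
  lookup 184.35.163.87: bits 1011100000100011101 walk d0:H4→d1:-→d2:-→d3:-→d4:-→d5:-→d6:-→d7:-→d8:-→d9:-→d10:-→d11:-→d12:-→d13:-→d14:-→d15:-→d16:H2→d17:-→d18:-→d19:H2 -> H2
  + 78.0.0.0/8 (H2) depth=8

== LOOKUPS ==
["H3","H3","H0","H0","H1","H3","H2","H2","H2"]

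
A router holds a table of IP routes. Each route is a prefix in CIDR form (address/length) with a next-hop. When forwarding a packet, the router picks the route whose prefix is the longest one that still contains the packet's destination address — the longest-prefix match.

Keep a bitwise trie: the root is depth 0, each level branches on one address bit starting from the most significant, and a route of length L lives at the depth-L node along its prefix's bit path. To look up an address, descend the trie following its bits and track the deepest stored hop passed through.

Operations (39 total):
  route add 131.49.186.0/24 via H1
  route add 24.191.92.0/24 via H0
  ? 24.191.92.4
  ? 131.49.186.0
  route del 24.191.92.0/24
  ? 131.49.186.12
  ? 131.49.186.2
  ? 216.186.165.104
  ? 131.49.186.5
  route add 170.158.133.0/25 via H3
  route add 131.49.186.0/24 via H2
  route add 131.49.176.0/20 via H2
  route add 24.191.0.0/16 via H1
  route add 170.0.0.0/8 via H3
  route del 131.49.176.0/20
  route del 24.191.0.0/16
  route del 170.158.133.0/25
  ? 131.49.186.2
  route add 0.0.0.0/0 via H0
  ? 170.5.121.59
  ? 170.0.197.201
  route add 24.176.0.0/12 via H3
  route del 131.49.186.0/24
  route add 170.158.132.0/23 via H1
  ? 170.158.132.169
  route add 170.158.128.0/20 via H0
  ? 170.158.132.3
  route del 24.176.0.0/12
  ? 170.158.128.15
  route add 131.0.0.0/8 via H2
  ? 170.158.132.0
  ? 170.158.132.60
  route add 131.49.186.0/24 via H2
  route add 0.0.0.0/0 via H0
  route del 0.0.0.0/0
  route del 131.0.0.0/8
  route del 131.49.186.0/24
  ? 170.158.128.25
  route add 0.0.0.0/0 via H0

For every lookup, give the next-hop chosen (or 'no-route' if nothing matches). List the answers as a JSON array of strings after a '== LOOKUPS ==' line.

Apply in order:
  + 131.49.186.0/24 (H1) depth=24
  + 24.191.92.0/24 (H0) depth=24
  Q 24.191.92.4: descend 000110001011111101011100 ; hops seen [H0] ; pick H0
  Q 131.49.186.0: descend 100000110011000110111010 ; hops seen [H1] ; pick H1
  del 24.191.92.0/24 (clear depth 24)
  Q 131.49.186.12: descend 100000110011000110111010 ; hops seen [H1] ; pick H1
  Q 131.49.186.2: descend 100000110011000110111010 ; hops seen [H1] ; pick H1
  Q 216.186.165.104: descend 1 ; hops seen [∅] ; pick no-route
  Q 131.49.186.5: descend 100000110011000110111010 ; hops seen [H1] ; pick H1
  + 170.158.133.0/25 (H3) depth=25
  + 131.49.186.0/24 (H2) depth=24
  + 131.49.176.0/20 (H2) depth=20
  + 24.191.0.0/16 (H1) depth=16
  + 170.0.0.0/8 (H3) depth=8
  del 131.49.176.0/20 (clear depth 20)
  del 24.191.0.0/16 (clear depth 16)
  del 170.158.133.0/25 (clear depth 25)
  Q 131.49.186.2: descend 100000110011000110111010 ; hops seen [H2] ; pick H2
  + 0.0.0.0/0 (H0) depth=0
  Q 170.5.121.59: descend 10101010 ; hops seen [H0,H3] ; pick H3
  Q 170.0.197.201: descend 10101010 ; hops seen [H0,H3] ; pick H3
  + 24.176.0.0/12 (H3) depth=12
  del 131.49.186.0/24 (clear depth 24)
  + 170.158.132.0/23 (H1) depth=23
  Q 170.158.132.169: descend 10101010100111101000010 ; hops seen [H0,H3,H1] ; pick H1
  + 170.158.128.0/20 (H0) depth=20
  Q 170.158.132.3: descend 10101010100111101000010 ; hops seen [H0,H3,H0,H1] ; pick H1
  del 24.176.0.0/12 (clear depth 12)
  Q 170.158.128.15: descend 101010101001111010000 ; hops seen [H0,H3,H0] ; pick H0
  + 131.0.0.0/8 (H2) depth=8
  Q 170.158.132.0: descend 10101010100111101000010 ; hops seen [H0,H3,H0,H1] ; pick H1
  Q 170.158.132.60: descend 10101010100111101000010 ; hops seen [H0,H3,H0,H1] ; pick H1
  + 131.49.186.0/24 (H2) depth=24
  + 0.0.0.0/0 (H0) depth=0
  del 0.0.0.0/0 (clear depth 0)
  del 131.0.0.0/8 (clear depth 8)
  del 131.49.186.0/24 (clear depth 24)
  Q 170.158.128.25: descend 101010101001111010000 ; hops seen [H3,H0] ; pick H0
  + 0.0.0.0/0 (H0) depth=0

== LOOKUPS ==
["H0","H1","H1","H1","no-route","H1","H2","H3","H3","H1","H1","H0","H1","H1","H0"]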